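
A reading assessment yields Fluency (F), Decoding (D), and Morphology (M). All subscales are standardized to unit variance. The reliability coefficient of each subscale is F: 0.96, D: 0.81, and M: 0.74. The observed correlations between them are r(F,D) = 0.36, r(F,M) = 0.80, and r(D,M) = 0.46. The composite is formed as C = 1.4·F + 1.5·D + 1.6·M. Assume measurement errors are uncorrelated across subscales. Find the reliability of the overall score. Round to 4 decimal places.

0.9168

Var(C) = 1.4² + 1.5² + 1.6² + 2·[2.1·0.36 + 2.24·0.80 + 2.4·0.46] = 6.77 + 7.304 = 14.074.
With uncorrelated errors the cross-covariances are all true-score covariance, so they carry over unchanged; only the diagonal terms shrink to ρᵢσᵢ².
True-score variance = [1.4²·0.96 + 1.5²·0.81 + 1.6²·0.74] + 7.304 = 5.5985 + 7.304 = 12.9025.
Reliability = 12.9025 / 14.074 = 0.9168.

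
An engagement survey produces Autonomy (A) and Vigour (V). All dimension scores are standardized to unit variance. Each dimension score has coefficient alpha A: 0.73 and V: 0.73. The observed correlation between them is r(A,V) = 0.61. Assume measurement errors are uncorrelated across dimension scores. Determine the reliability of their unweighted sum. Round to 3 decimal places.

0.832

Var(A+V) = 2 + 2·[0.61] = 2 + 1.22 = 3.22.
Under uncorrelated errors the observed covariances equal the true-score covariances, so only the own-variance terms attenuate.
True-score variance = [0.73 + 0.73] + 1.22 = 1.46 + 1.22 = 2.68.
Reliability = 2.68 / 3.22 = 0.832.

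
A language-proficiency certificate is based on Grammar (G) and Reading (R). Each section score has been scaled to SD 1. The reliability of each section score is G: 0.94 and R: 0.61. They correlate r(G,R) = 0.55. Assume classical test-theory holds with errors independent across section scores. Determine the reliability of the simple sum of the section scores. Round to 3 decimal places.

Var(G+R) = 2 + 2·[0.55] = 2 + 1.1 = 3.1.
Under uncorrelated errors the observed covariances equal the true-score covariances, so only the own-variance terms attenuate.
True-score variance = [0.94 + 0.61] + 1.1 = 1.55 + 1.1 = 2.65.
Reliability = 2.65 / 3.1 = 0.855.

0.855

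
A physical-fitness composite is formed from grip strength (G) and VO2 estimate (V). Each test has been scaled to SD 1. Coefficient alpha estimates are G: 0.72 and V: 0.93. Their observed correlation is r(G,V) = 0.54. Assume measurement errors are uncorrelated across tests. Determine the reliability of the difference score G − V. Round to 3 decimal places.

0.620

Var(G−V) = 1 + 1 − 2·0.54 = 2 − 1.08 = 0.92.
With uncorrelated errors the cross-covariances are all true-score covariance, so they carry over unchanged; only the diagonal terms shrink to ρᵢσᵢ².
True-score variance = [0.72 + 0.93] − 1.08 = 1.65 − 1.08 = 0.57.
Reliability = 0.57 / 0.92 = 0.620.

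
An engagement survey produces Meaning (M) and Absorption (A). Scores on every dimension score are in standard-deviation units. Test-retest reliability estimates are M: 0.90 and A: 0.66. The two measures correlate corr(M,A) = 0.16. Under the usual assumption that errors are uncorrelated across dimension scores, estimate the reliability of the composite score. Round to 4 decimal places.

0.8103

Var(M+A) = 2 + 2·[0.16] = 2 + 0.32 = 2.32.
With uncorrelated errors the cross-covariances are all true-score covariance, so they carry over unchanged; only the diagonal terms shrink to ρᵢσᵢ².
True-score variance = [0.90 + 0.66] + 0.32 = 1.56 + 0.32 = 1.88.
Reliability = 1.88 / 2.32 = 0.8103.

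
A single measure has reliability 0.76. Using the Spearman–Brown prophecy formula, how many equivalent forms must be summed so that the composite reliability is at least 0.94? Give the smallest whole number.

k ≥ ρ*(1−ρ₁)/(ρ₁(1−ρ*)) = 0.94·0.24 / (0.76·0.06) = 4.947.
Smallest integer k = 5.

5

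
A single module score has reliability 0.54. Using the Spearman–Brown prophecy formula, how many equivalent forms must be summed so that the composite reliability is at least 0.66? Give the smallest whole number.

2

k ≥ ρ*(1−ρ₁)/(ρ₁(1−ρ*)) = 0.66·0.46 / (0.54·0.34) = 1.654.
Smallest integer k = 2.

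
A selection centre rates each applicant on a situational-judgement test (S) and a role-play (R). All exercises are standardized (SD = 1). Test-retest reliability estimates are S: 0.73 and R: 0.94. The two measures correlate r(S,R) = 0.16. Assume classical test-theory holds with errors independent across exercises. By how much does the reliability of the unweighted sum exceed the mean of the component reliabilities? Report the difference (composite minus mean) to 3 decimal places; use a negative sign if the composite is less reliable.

0.023

Var(sum) = 2 + 0.32 = 2.32; true-score variance = 1.67 + 0.32 = 1.99; composite reliability = 0.8578.
Mean component reliability = 0.8350.
Difference = 0.8578 − 0.8350 = 0.023.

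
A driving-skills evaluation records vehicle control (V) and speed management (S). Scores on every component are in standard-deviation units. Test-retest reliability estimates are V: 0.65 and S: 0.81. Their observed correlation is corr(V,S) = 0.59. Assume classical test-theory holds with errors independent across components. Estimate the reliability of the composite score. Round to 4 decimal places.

0.8302

Var(V+S) = 2 + 2·[0.59] = 2 + 1.18 = 3.18.
Under uncorrelated errors the observed covariances equal the true-score covariances, so only the own-variance terms attenuate.
True-score variance = [0.65 + 0.81] + 1.18 = 1.46 + 1.18 = 2.64.
Reliability = 2.64 / 3.18 = 0.8302.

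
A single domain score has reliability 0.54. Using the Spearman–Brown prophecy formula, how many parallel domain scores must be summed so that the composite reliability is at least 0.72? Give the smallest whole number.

3

k ≥ ρ*(1−ρ₁)/(ρ₁(1−ρ*)) = 0.72·0.46 / (0.54·0.28) = 2.190.
Smallest integer k = 3.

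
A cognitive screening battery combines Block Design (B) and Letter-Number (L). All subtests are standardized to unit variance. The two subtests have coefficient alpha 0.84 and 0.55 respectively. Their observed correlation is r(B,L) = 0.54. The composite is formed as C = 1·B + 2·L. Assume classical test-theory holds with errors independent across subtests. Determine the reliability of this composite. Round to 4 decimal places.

0.7263

Var(C) = 1 + 2² + 2·[2·0.54] = 5 + 2.16 = 7.16.
Under uncorrelated errors the observed covariances equal the true-score covariances, so only the own-variance terms attenuate.
True-score variance = [0.84 + 2²·0.55] + 2.16 = 3.04 + 2.16 = 5.2.
Reliability = 5.2 / 7.16 = 0.7263.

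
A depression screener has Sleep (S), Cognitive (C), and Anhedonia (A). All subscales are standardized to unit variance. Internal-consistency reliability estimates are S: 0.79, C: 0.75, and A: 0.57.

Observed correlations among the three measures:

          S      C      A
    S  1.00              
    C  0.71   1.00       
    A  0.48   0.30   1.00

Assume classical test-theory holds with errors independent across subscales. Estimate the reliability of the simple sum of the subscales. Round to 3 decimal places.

0.851

Var(S+C+A) = 3 + 2·[0.71 + 0.48 + 0.30] = 3 + 2.98 = 5.98.
Under uncorrelated errors the observed covariances equal the true-score covariances, so only the own-variance terms attenuate.
True-score variance = [0.79 + 0.75 + 0.57] + 2.98 = 2.11 + 2.98 = 5.09.
Reliability = 5.09 / 5.98 = 0.851.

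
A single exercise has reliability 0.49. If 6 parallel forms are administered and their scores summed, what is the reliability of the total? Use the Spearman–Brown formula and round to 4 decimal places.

ρ_k = kρ / (1 + (k−1)ρ) = 6·0.49 / (1 + 5·0.49) = 2.940 / 3.450 = 0.8522.

0.8522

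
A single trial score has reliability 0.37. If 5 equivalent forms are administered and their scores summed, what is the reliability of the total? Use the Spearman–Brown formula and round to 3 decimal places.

0.746

ρ_k = kρ / (1 + (k−1)ρ) = 5·0.37 / (1 + 4·0.37) = 1.850 / 2.480 = 0.746.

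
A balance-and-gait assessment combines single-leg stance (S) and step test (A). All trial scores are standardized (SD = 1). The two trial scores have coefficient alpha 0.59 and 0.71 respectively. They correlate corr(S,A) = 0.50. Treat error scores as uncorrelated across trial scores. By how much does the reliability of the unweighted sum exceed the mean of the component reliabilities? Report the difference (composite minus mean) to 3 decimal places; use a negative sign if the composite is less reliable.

Var(sum) = 2 + 1 = 3; true-score variance = 1.3 + 1 = 2.3; composite reliability = 0.7667.
Mean component reliability = 0.6500.
Difference = 0.7667 − 0.6500 = 0.117.

0.117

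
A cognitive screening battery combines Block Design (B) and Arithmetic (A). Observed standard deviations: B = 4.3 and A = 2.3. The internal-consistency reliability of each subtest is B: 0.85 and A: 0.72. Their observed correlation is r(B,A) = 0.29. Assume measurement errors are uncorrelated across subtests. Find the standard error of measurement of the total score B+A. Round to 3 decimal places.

2.063

Var(total) = 23.78 + 5.7362 = 29.5162.
True-score variance = 19.5253 + 5.7362 = 25.2615, so reliability = 0.8559.
Error variance = 29.5162 − 25.2615 = 4.2547; SEM = √4.2547 = 2.063.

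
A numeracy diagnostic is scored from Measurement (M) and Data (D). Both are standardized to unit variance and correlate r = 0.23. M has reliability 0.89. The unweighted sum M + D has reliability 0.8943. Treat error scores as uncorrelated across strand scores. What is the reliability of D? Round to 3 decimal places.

0.850

Var(M+D) = 2 + 2·0.23 = 2.460.
True-score variance = ρ_M + ρ_D + 2·0.23, so 0.8943 = (0.89 + ρ_D + 0.46) / 2.460.
ρ_D = 0.8943·2.460 − 0.89 − 0.46 = 0.850.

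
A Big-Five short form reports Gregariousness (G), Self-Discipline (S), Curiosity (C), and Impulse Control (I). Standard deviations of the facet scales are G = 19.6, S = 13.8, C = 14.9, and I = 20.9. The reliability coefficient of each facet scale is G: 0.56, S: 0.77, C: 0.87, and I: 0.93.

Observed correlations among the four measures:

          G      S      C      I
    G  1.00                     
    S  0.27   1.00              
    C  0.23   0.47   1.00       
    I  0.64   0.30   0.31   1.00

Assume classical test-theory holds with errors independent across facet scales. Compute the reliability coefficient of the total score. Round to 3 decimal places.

0.895

Var(G+S+C+I) = 19.6² + 13.8² + 14.9² + 20.9² + 2·[19.6·13.8·0.27 + 19.6·14.9·0.23 + 19.6·20.9·0.64 + 13.8·14.9·0.47 + 13.8·20.9·0.30 + 14.9·20.9·0.31] = 1233.42 + 1364.15 = 2597.57.
Under uncorrelated errors the observed covariances equal the true-score covariances, so only the own-variance terms attenuate.
True-score variance = [19.6²·0.56 + 13.8²·0.77 + 14.9²·0.87 + 20.9²·0.93] + 1364.15 = 961.15 + 1364.15 = 2325.3.
Reliability = 2325.3 / 2597.57 = 0.895.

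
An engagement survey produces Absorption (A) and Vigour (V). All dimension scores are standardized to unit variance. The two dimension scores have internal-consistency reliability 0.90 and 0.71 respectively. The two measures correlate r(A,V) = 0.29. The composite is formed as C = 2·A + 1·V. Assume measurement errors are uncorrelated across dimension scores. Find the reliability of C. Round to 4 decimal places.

0.8880

Var(C) = 2² + 1 + 2·[2·0.29] = 5 + 1.16 = 6.16.
Under uncorrelated errors the observed covariances equal the true-score covariances, so only the own-variance terms attenuate.
True-score variance = [2²·0.90 + 0.71] + 1.16 = 4.31 + 1.16 = 5.47.
Reliability = 5.47 / 6.16 = 0.8880.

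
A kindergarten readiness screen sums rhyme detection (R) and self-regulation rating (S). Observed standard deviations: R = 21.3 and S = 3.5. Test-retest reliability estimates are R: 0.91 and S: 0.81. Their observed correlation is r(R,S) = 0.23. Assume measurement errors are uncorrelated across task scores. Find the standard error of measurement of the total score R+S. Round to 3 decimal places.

6.570

Var(total) = 465.94 + 34.293 = 500.233.
True-score variance = 422.78 + 34.293 = 457.073, so reliability = 0.9137.
Error variance = 500.233 − 457.073 = 43.1596; SEM = √43.1596 = 6.570.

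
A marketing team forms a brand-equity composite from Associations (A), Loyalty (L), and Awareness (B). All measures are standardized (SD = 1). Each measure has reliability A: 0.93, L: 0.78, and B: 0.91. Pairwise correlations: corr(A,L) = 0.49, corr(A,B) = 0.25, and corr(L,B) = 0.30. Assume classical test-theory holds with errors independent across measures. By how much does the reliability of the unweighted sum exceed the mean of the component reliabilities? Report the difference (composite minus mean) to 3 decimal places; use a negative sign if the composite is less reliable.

Var(sum) = 3 + 2.08 = 5.08; true-score variance = 2.62 + 2.08 = 4.7; composite reliability = 0.9252.
Mean component reliability = 0.8733.
Difference = 0.9252 − 0.8733 = 0.052.

0.052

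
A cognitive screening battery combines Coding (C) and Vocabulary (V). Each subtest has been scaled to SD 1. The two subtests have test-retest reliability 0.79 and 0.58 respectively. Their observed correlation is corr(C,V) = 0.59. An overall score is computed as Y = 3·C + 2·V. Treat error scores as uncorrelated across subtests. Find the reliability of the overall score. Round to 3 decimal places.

0.822

Var(Y) = 3² + 2² + 2·[6·0.59] = 13 + 7.08 = 20.08.
With uncorrelated errors the cross-covariances are all true-score covariance, so they carry over unchanged; only the diagonal terms shrink to ρᵢσᵢ².
True-score variance = [3²·0.79 + 2²·0.58] + 7.08 = 9.43 + 7.08 = 16.51.
Reliability = 16.51 / 20.08 = 0.822.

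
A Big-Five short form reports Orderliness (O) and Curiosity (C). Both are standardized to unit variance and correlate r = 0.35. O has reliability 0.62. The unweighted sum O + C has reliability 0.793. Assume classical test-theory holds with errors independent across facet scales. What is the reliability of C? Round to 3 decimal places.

Var(O+C) = 2 + 2·0.35 = 2.700.
True-score variance = ρ_O + ρ_C + 2·0.35, so 0.793 = (0.62 + ρ_C + 0.70) / 2.700.
ρ_C = 0.793·2.700 − 0.62 − 0.70 = 0.821.

0.821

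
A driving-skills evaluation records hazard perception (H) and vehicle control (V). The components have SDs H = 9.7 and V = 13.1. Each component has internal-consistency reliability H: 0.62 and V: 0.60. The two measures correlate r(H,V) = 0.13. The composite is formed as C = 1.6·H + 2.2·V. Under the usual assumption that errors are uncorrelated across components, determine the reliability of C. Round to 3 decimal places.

Var(C) = 1.6²·9.7² + 2.2²·13.1² + 2·[3.52·9.7·13.1·0.13] = 1071.46 + 116.294 = 1187.76.
With uncorrelated errors the cross-covariances are all true-score covariance, so they carry over unchanged; only the diagonal terms shrink to ρᵢσᵢ².
True-score variance = [1.6²·9.7²·0.62 + 2.2²·13.1²·0.60] + 116.294 = 647.695 + 116.294 = 763.99.
Reliability = 763.99 / 1187.76 = 0.643.

0.643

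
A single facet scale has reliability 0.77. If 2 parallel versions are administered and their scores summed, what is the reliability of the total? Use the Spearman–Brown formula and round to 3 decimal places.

0.870

ρ_k = kρ / (1 + (k−1)ρ) = 2·0.77 / (1 + 1·0.77) = 1.540 / 1.770 = 0.870.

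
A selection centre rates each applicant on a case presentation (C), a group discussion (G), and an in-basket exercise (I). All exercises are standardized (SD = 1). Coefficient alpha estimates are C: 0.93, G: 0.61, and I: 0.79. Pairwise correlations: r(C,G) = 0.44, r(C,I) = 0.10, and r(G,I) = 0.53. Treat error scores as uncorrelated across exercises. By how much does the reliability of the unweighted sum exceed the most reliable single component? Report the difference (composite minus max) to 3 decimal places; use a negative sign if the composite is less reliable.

Var(sum) = 3 + 2.14 = 5.14; true-score variance = 2.33 + 2.14 = 4.47; composite reliability = 0.8696.
Max component reliability = 0.9300.
Difference = 0.8696 − 0.9300 = -0.060.

-0.060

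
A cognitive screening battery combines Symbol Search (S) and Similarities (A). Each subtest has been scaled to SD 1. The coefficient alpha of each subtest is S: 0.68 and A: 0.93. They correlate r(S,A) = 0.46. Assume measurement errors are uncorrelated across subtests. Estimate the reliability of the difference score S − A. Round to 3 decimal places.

0.639

Var(S−A) = 1 + 1 − 2·0.46 = 2 − 0.92 = 1.08.
Because errors are independent across components, Cov(Tᵢ,Tⱼ) = Cov(Xᵢ,Xⱼ); the off-diagonal part of the true-score variance is the same as above.
True-score variance = [0.68 + 0.93] − 0.92 = 1.61 − 0.92 = 0.69.
Reliability = 0.69 / 1.08 = 0.639.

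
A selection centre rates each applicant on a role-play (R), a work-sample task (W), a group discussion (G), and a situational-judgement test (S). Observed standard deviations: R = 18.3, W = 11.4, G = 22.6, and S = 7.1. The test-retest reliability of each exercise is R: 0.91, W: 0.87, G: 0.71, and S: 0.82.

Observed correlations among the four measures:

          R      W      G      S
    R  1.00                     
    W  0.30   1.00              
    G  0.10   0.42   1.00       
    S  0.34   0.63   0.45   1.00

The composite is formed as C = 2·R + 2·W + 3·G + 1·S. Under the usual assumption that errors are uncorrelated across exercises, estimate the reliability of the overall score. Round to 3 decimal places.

0.841

Var(C) = 2²·18.3² + 2²·11.4² + 3²·22.6² + 7.1² + 2·[4·18.3·11.4·0.30 + 6·18.3·22.6·0.10 + 2·18.3·7.1·0.34 + 6·11.4·22.6·0.42 + 2·11.4·7.1·0.63 + 3·22.6·7.1·0.45] = 6506.65 + 3109.41 = 9616.06.
Under uncorrelated errors the observed covariances equal the true-score covariances, so only the own-variance terms attenuate.
True-score variance = [2²·18.3²·0.91 + 2²·11.4²·0.87 + 3²·22.6²·0.71 + 7.1²·0.82] + 3109.41 = 4976.35 + 3109.41 = 8085.76.
Reliability = 8085.76 / 9616.06 = 0.841.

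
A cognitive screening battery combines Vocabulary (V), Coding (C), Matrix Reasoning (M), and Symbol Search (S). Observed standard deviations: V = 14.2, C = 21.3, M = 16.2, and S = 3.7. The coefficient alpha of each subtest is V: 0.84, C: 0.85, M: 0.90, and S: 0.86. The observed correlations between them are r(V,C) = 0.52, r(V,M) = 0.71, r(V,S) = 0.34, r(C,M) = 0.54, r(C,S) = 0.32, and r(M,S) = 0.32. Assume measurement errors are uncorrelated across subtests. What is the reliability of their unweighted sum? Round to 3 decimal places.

0.938

Var(V+C+M+S) = 14.2² + 21.3² + 16.2² + 3.7² + 2·[14.2·21.3·0.52 + 14.2·16.2·0.71 + 14.2·3.7·0.34 + 21.3·16.2·0.54 + 21.3·3.7·0.32 + 16.2·3.7·0.32] = 931.46 + 1138.41 = 2069.87.
With uncorrelated errors the cross-covariances are all true-score covariance, so they carry over unchanged; only the diagonal terms shrink to ρᵢσᵢ².
True-score variance = [14.2²·0.84 + 21.3²·0.85 + 16.2²·0.90 + 3.7²·0.86] + 1138.41 = 802.983 + 1138.41 = 1941.39.
Reliability = 1941.39 / 2069.87 = 0.938.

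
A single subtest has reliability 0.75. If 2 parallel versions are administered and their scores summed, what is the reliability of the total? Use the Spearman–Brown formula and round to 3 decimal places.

0.857

ρ_k = kρ / (1 + (k−1)ρ) = 2·0.75 / (1 + 1·0.75) = 1.500 / 1.750 = 0.857.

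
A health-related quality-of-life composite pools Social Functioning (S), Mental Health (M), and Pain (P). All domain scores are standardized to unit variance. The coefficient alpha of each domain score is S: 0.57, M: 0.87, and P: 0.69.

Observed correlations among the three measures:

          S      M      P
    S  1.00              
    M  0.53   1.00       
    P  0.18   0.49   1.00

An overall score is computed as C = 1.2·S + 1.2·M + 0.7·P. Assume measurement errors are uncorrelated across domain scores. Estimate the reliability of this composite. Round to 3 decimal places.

Var(C) = 1.2² + 1.2² + 0.7² + 2·[1.44·0.53 + 0.84·0.18 + 0.84·0.49] = 3.37 + 2.652 = 6.022.
With uncorrelated errors the cross-covariances are all true-score covariance, so they carry over unchanged; only the diagonal terms shrink to ρᵢσᵢ².
True-score variance = [1.2²·0.57 + 1.2²·0.87 + 0.7²·0.69] + 2.652 = 2.4117 + 2.652 = 5.0637.
Reliability = 5.0637 / 6.022 = 0.841.

0.841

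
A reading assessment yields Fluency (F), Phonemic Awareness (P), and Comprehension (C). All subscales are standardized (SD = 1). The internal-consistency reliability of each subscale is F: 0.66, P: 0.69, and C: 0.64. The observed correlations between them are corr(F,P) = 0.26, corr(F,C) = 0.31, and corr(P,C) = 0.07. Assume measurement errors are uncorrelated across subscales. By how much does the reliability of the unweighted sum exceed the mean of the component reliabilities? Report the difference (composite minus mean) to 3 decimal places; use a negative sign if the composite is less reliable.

Var(sum) = 3 + 1.28 = 4.28; true-score variance = 1.99 + 1.28 = 3.27; composite reliability = 0.7640.
Mean component reliability = 0.6633.
Difference = 0.7640 − 0.6633 = 0.101.

0.101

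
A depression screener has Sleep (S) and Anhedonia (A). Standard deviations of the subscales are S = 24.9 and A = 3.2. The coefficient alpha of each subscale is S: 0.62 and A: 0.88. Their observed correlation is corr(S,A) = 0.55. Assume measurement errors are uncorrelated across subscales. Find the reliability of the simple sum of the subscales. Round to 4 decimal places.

0.6701

Var(S+A) = 24.9² + 3.2² + 2·[24.9·3.2·0.55] = 630.25 + 87.648 = 717.898.
With uncorrelated errors the cross-covariances are all true-score covariance, so they carry over unchanged; only the diagonal terms shrink to ρᵢσᵢ².
True-score variance = [24.9²·0.62 + 3.2²·0.88] + 87.648 = 393.417 + 87.648 = 481.065.
Reliability = 481.065 / 717.898 = 0.6701.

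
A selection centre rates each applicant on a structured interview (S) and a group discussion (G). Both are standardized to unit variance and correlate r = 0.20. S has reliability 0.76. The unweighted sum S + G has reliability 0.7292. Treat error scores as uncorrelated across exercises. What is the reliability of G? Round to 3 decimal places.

Var(S+G) = 2 + 2·0.20 = 2.400.
True-score variance = ρ_S + ρ_G + 2·0.20, so 0.7292 = (0.76 + ρ_G + 0.40) / 2.400.
ρ_G = 0.7292·2.400 − 0.76 − 0.40 = 0.590.

0.590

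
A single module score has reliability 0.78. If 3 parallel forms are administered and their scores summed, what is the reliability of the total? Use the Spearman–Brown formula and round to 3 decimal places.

ρ_k = kρ / (1 + (k−1)ρ) = 3·0.78 / (1 + 2·0.78) = 2.340 / 2.560 = 0.914.

0.914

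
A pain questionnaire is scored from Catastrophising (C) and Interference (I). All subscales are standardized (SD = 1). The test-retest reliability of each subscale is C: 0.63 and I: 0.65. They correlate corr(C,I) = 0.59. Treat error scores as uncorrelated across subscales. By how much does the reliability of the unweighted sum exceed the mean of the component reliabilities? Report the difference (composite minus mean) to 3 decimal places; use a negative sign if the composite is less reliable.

0.134

Var(sum) = 2 + 1.18 = 3.18; true-score variance = 1.28 + 1.18 = 2.46; composite reliability = 0.7736.
Mean component reliability = 0.6400.
Difference = 0.7736 − 0.6400 = 0.134.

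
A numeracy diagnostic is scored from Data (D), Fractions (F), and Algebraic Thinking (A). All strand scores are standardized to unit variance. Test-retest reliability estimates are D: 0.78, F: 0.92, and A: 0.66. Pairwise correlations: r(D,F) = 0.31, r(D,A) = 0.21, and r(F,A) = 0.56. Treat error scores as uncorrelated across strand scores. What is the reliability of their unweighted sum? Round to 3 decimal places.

0.876

Var(D+F+A) = 3 + 2·[0.31 + 0.21 + 0.56] = 3 + 2.16 = 5.16.
Because errors are independent across components, Cov(Tᵢ,Tⱼ) = Cov(Xᵢ,Xⱼ); the off-diagonal part of the true-score variance is the same as above.
True-score variance = [0.78 + 0.92 + 0.66] + 2.16 = 2.36 + 2.16 = 4.52.
Reliability = 4.52 / 5.16 = 0.876.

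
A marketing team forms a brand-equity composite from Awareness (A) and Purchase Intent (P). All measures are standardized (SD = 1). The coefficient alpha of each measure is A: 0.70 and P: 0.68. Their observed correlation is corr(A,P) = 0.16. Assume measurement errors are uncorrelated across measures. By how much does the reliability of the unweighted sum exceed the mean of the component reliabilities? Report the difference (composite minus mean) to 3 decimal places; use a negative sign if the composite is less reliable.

Var(sum) = 2 + 0.32 = 2.32; true-score variance = 1.38 + 0.32 = 1.7; composite reliability = 0.7328.
Mean component reliability = 0.6900.
Difference = 0.7328 − 0.6900 = 0.043.

0.043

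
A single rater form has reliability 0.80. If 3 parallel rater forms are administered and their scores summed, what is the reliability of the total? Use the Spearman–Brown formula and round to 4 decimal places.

ρ_k = kρ / (1 + (k−1)ρ) = 3·0.80 / (1 + 2·0.80) = 2.400 / 2.600 = 0.9231.

0.9231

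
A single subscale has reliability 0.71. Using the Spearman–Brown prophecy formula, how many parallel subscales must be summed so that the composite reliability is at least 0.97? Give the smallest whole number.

k ≥ ρ*(1−ρ₁)/(ρ₁(1−ρ*)) = 0.97·0.29 / (0.71·0.03) = 13.207.
Smallest integer k = 14.

14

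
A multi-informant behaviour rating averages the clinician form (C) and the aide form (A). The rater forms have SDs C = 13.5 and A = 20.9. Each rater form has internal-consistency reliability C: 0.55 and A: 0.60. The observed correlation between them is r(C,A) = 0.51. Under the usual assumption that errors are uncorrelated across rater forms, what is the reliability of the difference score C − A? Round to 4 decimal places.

0.2250

Var(C−A) = 13.5² + 20.9² − 2·13.5·20.9·0.51 = 619.06 − 287.793 = 331.267.
Under uncorrelated errors the observed covariances equal the true-score covariances, so only the own-variance terms attenuate.
True-score variance = [13.5²·0.55 + 20.9²·0.60] − 287.793 = 362.323 − 287.793 = 74.5305.
Reliability = 74.5305 / 331.267 = 0.2250.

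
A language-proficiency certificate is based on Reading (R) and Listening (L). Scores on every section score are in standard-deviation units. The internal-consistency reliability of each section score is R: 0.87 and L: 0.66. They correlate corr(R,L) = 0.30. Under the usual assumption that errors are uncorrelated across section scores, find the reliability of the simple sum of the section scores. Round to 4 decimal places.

0.8192

Var(R+L) = 2 + 2·[0.30] = 2 + 0.6 = 2.6.
Under uncorrelated errors the observed covariances equal the true-score covariances, so only the own-variance terms attenuate.
True-score variance = [0.87 + 0.66] + 0.6 = 1.53 + 0.6 = 2.13.
Reliability = 2.13 / 2.6 = 0.8192.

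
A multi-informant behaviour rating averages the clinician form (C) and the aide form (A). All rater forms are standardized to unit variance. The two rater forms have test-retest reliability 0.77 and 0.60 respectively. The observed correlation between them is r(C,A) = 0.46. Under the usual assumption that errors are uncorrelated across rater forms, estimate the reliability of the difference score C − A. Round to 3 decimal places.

0.417

Var(C−A) = 1 + 1 − 2·0.46 = 2 − 0.92 = 1.08.
With uncorrelated errors the cross-covariances are all true-score covariance, so they carry over unchanged; only the diagonal terms shrink to ρᵢσᵢ².
True-score variance = [0.77 + 0.60] − 0.92 = 1.37 − 0.92 = 0.45.
Reliability = 0.45 / 1.08 = 0.417.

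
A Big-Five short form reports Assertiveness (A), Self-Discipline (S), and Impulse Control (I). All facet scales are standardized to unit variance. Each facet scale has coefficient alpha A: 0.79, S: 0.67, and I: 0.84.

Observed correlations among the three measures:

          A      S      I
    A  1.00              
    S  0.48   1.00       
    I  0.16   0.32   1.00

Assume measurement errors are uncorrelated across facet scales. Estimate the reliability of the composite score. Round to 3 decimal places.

0.858

Var(A+S+I) = 3 + 2·[0.48 + 0.16 + 0.32] = 3 + 1.92 = 4.92.
Because errors are independent across components, Cov(Tᵢ,Tⱼ) = Cov(Xᵢ,Xⱼ); the off-diagonal part of the true-score variance is the same as above.
True-score variance = [0.79 + 0.67 + 0.84] + 1.92 = 2.3 + 1.92 = 4.22.
Reliability = 4.22 / 4.92 = 0.858.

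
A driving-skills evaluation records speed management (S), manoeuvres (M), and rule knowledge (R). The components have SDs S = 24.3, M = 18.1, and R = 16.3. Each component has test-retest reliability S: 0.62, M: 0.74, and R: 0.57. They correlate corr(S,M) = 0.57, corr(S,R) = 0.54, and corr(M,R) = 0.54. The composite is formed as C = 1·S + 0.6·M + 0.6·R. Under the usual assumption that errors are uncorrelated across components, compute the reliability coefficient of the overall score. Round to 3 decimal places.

0.799

Var(C) = 24.3² + 0.6²·18.1² + 0.6²·16.3² + 2·[0.6·24.3·18.1·0.57 + 0.6·24.3·16.3·0.54 + 0.36·18.1·16.3·0.54] = 804.078 + 672.218 = 1476.3.
With uncorrelated errors the cross-covariances are all true-score covariance, so they carry over unchanged; only the diagonal terms shrink to ρᵢσᵢ².
True-score variance = [24.3²·0.62 + 0.6²·18.1²·0.74 + 0.6²·16.3²·0.57] + 672.218 = 507.899 + 672.218 = 1180.12.
Reliability = 1180.12 / 1476.3 = 0.799.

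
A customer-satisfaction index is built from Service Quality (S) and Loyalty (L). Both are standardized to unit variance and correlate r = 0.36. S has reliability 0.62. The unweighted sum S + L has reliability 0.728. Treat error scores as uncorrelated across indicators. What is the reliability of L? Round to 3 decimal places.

0.640

Var(S+L) = 2 + 2·0.36 = 2.720.
True-score variance = ρ_S + ρ_L + 2·0.36, so 0.728 = (0.62 + ρ_L + 0.72) / 2.720.
ρ_L = 0.728·2.720 − 0.62 − 0.72 = 0.640.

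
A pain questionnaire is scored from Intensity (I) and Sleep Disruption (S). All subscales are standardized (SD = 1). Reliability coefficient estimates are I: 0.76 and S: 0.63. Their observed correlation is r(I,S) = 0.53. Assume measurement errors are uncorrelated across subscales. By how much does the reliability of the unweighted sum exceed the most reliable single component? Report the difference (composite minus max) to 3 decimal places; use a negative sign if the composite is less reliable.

0.041

Var(sum) = 2 + 1.06 = 3.06; true-score variance = 1.39 + 1.06 = 2.45; composite reliability = 0.8007.
Max component reliability = 0.7600.
Difference = 0.8007 − 0.7600 = 0.041.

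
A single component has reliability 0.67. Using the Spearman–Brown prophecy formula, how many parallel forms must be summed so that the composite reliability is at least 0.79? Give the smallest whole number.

2

k ≥ ρ*(1−ρ₁)/(ρ₁(1−ρ*)) = 0.79·0.33 / (0.67·0.21) = 1.853.
Smallest integer k = 2.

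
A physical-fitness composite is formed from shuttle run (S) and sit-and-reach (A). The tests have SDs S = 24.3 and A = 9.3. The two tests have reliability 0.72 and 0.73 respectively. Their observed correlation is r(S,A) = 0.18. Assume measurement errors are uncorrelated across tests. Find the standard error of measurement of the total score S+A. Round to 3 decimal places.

Var(total) = 676.98 + 81.3564 = 758.336.
True-score variance = 488.291 + 81.3564 = 569.647, so reliability = 0.7512.
Error variance = 758.336 − 569.647 = 188.69; SEM = √188.69 = 13.736.

13.736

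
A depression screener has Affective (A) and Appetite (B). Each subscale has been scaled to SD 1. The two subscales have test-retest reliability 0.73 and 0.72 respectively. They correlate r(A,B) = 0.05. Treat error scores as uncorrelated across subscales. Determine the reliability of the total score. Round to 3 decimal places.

0.738

Var(A+B) = 2 + 2·[0.05] = 2 + 0.1 = 2.1.
Under uncorrelated errors the observed covariances equal the true-score covariances, so only the own-variance terms attenuate.
True-score variance = [0.73 + 0.72] + 0.1 = 1.45 + 0.1 = 1.55.
Reliability = 1.55 / 2.1 = 0.738.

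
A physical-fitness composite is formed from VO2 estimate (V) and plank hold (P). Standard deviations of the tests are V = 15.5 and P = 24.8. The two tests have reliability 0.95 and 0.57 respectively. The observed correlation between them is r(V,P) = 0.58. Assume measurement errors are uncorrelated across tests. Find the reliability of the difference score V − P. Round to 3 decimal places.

0.325

Var(V−P) = 15.5² + 24.8² − 2·15.5·24.8·0.58 = 855.29 − 445.904 = 409.386.
Under uncorrelated errors the observed covariances equal the true-score covariances, so only the own-variance terms attenuate.
True-score variance = [15.5²·0.95 + 24.8²·0.57] − 445.904 = 578.81 − 445.904 = 132.906.
Reliability = 132.906 / 409.386 = 0.325.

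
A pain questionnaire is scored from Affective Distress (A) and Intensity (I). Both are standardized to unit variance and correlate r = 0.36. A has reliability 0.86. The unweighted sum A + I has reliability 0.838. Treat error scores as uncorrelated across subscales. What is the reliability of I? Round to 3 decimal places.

0.699

Var(A+I) = 2 + 2·0.36 = 2.720.
True-score variance = ρ_A + ρ_I + 2·0.36, so 0.838 = (0.86 + ρ_I + 0.72) / 2.720.
ρ_I = 0.838·2.720 − 0.86 − 0.72 = 0.699.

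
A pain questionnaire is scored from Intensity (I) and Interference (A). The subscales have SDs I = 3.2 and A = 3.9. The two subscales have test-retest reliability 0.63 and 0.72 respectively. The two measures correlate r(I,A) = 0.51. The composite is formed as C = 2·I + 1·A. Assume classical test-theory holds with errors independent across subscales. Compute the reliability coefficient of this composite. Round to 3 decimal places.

Var(C) = 2²·3.2² + 3.9² + 2·[2·3.2·3.9·0.51] = 56.17 + 25.4592 = 81.6292.
Because errors are independent across components, Cov(Tᵢ,Tⱼ) = Cov(Xᵢ,Xⱼ); the off-diagonal part of the true-score variance is the same as above.
True-score variance = [2²·3.2²·0.63 + 3.9²·0.72] + 25.4592 = 36.756 + 25.4592 = 62.2152.
Reliability = 62.2152 / 81.6292 = 0.762.

0.762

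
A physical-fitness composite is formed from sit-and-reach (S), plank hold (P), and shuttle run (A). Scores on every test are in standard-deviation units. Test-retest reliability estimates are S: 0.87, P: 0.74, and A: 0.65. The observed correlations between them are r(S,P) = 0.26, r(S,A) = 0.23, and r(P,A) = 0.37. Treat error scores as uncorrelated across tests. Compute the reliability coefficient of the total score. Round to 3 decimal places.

0.843

Var(S+P+A) = 3 + 2·[0.26 + 0.23 + 0.37] = 3 + 1.72 = 4.72.
Because errors are independent across components, Cov(Tᵢ,Tⱼ) = Cov(Xᵢ,Xⱼ); the off-diagonal part of the true-score variance is the same as above.
True-score variance = [0.87 + 0.74 + 0.65] + 1.72 = 2.26 + 1.72 = 3.98.
Reliability = 3.98 / 4.72 = 0.843.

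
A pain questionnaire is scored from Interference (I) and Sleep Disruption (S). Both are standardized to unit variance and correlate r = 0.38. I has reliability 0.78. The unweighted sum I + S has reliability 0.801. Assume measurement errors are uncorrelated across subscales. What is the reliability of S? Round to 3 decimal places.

Var(I+S) = 2 + 2·0.38 = 2.760.
True-score variance = ρ_I + ρ_S + 2·0.38, so 0.801 = (0.78 + ρ_S + 0.76) / 2.760.
ρ_S = 0.801·2.760 − 0.78 − 0.76 = 0.671.

0.671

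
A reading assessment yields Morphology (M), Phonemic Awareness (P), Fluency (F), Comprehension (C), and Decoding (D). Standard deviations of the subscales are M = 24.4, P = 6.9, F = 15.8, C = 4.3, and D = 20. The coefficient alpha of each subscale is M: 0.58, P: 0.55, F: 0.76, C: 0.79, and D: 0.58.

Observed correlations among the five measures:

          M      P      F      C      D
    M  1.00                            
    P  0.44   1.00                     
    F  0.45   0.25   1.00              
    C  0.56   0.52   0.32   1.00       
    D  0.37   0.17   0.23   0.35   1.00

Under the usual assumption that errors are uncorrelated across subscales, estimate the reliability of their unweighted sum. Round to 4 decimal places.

0.8112

Var(M+P+F+C+D) = 24.4² + 6.9² + 15.8² + 4.3² + 20² + 2·[24.4·6.9·0.44 + 24.4·15.8·0.45 + 24.4·4.3·0.56 + 24.4·20·0.37 + 6.9·15.8·0.25 + 6.9·4.3·0.52 + 6.9·20·0.17 + 15.8·4.3·0.32 + 15.8·20·0.23 + 4.3·20·0.35] = 1311.1 + 1355.08 = 2666.18.
With uncorrelated errors the cross-covariances are all true-score covariance, so they carry over unchanged; only the diagonal terms shrink to ρᵢσᵢ².
True-score variance = [24.4²·0.58 + 6.9²·0.55 + 15.8²·0.76 + 4.3²·0.79 + 20²·0.58] + 1355.08 = 807.828 + 1355.08 = 2162.91.
Reliability = 2162.91 / 2666.18 = 0.8112.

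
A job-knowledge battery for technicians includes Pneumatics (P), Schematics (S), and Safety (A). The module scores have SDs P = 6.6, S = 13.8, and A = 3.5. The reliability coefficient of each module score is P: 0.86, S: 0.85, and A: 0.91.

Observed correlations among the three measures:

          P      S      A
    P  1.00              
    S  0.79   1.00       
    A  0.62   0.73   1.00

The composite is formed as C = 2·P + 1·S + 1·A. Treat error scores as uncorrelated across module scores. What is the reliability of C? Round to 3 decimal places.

0.932

Var(C) = 2²·6.6² + 13.8² + 3.5² + 2·[2·6.6·13.8·0.79 + 2·6.6·3.5·0.62 + 13.8·3.5·0.73] = 376.93 + 415.619 = 792.549.
Under uncorrelated errors the observed covariances equal the true-score covariances, so only the own-variance terms attenuate.
True-score variance = [2²·6.6²·0.86 + 13.8²·0.85 + 3.5²·0.91] + 415.619 = 322.868 + 415.619 = 738.487.
Reliability = 738.487 / 792.549 = 0.932.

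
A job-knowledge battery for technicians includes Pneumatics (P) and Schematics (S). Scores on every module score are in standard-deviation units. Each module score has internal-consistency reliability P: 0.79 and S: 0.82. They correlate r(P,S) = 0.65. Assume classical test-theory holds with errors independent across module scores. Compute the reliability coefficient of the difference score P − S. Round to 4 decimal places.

0.4429

Var(P−S) = 1 + 1 − 2·0.65 = 2 − 1.3 = 0.7.
Because errors are independent across components, Cov(Tᵢ,Tⱼ) = Cov(Xᵢ,Xⱼ); the off-diagonal part of the true-score variance is the same as above.
True-score variance = [0.79 + 0.82] − 1.3 = 1.61 − 1.3 = 0.31.
Reliability = 0.31 / 0.7 = 0.4429.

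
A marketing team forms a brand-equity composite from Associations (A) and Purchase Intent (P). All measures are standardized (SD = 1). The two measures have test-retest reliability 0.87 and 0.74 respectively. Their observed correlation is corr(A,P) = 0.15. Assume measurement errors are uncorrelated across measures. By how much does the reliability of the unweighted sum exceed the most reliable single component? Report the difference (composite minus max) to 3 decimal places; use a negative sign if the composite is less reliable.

Var(sum) = 2 + 0.3 = 2.3; true-score variance = 1.61 + 0.3 = 1.91; composite reliability = 0.8304.
Max component reliability = 0.8700.
Difference = 0.8304 − 0.8700 = -0.040.

-0.040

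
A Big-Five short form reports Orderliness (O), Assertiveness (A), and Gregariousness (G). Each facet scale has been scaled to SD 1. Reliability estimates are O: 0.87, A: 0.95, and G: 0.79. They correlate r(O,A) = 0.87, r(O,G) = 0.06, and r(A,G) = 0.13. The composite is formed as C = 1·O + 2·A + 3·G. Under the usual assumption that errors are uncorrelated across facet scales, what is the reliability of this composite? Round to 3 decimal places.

0.886

Var(C) = 1 + 2² + 3² + 2·[2·0.87 + 3·0.06 + 6·0.13] = 14 + 5.4 = 19.4.
Because errors are independent across components, Cov(Tᵢ,Tⱼ) = Cov(Xᵢ,Xⱼ); the off-diagonal part of the true-score variance is the same as above.
True-score variance = [0.87 + 2²·0.95 + 3²·0.79] + 5.4 = 11.78 + 5.4 = 17.18.
Reliability = 17.18 / 19.4 = 0.886.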